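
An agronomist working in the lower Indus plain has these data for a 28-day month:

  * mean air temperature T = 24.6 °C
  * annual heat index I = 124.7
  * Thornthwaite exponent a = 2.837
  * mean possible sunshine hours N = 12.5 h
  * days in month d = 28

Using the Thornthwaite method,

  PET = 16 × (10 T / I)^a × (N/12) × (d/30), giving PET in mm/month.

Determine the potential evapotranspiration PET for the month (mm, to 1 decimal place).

10T/I = 10 × 24.6 / 124.7 = 1.9727
(10T/I)^a = 1.9727^2.837 = 6.8721
Uncorrected PET = 16 × 6.8721 = 109.954 mm
Correction = (N/12)(d/30) = (12.5/12)(28/30) = 0.9722
PET = 109.954 × 0.9722 = 106.897 mm/month

106.9 mm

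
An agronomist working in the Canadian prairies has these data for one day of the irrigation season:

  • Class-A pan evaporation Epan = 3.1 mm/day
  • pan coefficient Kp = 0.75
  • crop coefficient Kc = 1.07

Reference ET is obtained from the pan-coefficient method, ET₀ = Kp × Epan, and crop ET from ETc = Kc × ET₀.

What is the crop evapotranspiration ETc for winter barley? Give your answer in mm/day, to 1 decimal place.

ET₀ = 0.75 × 3.1 = 2.3250 mm/d
ETc = Kc × ET₀ = 1.07 × 2.3250 = 2.4878 mm/d

2.5 mm/day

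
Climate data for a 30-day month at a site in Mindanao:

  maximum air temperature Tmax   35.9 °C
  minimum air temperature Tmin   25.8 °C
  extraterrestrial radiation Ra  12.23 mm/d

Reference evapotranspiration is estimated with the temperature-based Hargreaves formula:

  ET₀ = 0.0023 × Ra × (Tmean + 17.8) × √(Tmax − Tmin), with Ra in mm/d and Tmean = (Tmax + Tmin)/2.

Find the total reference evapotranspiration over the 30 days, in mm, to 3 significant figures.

Tmean = (35.9 + 25.8)/2 = 30.85 °C
ET₀ = 0.0023 × 12.23 × (30.85 + 17.8) × √10.1 = 0.0023 × 12.23 × 48.65 × 3.1780 = 4.3490 mm/d
Over 30 days: 4.3490 × 30 = 130.470 mm

130 mm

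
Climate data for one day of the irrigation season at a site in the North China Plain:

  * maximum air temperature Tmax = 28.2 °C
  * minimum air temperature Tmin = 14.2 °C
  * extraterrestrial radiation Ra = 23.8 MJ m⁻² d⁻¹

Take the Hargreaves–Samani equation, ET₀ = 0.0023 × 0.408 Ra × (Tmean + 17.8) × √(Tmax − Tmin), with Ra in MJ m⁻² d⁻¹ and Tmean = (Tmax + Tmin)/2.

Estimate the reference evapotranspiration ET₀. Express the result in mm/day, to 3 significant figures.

Tmean = (28.2 + 14.2)/2 = 21.20 °C
0.408 Ra = 0.408 × 23.8 = 9.7104 mm/d equivalent
ET₀ = 0.0023 × 9.7104 × (21.20 + 17.8) × √14.0 = 0.0023 × 9.7104 × 39.00 × 3.7417 = 3.2591 mm/d

3.26 mm/day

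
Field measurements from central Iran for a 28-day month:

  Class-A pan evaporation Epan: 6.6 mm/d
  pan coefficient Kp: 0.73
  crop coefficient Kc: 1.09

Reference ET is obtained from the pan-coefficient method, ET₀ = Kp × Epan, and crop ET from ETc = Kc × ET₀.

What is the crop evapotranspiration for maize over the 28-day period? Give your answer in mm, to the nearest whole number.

147 mm

ET₀ = 0.73 × 6.6 = 4.8180 mm/d
ETc = Kc × ET₀ = 1.09 × 4.8180 = 5.2516 mm/d
Over 28 days: 5.2516 × 28 = 147.045 mm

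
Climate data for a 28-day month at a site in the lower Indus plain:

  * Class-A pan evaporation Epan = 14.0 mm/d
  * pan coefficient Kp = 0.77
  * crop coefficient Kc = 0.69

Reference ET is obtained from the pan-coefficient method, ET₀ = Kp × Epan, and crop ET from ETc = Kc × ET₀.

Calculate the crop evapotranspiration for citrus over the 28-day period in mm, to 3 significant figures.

ET₀ = 0.77 × 14.0 = 10.7800 mm/d
ETc = Kc × ET₀ = 0.69 × 10.7800 = 7.4382 mm/d
Over 28 days: 7.4382 × 28 = 208.270 mm

208 mm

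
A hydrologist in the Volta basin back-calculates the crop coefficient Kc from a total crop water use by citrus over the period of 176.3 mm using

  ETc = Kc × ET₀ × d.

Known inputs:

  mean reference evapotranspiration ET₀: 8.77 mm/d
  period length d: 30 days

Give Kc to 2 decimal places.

ETc = Kc × ET₀ × d  ⇒  Kc = ETc / (ET₀ × d)
Kc = 176.3 / (8.77 × 30) = 176.3 / 263.10 = 0.6701

0.67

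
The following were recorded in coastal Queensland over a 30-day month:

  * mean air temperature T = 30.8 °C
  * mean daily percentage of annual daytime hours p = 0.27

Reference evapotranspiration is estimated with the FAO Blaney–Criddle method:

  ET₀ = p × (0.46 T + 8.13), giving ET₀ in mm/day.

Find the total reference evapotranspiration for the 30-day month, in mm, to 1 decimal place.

ET₀ = 0.27 × (0.46 × 30.8 + 8.13) = 0.27 × 22.298 = 6.0205 mm/d
Monthly total = 6.0205 × 30 = 180.615 mm

180.6 mm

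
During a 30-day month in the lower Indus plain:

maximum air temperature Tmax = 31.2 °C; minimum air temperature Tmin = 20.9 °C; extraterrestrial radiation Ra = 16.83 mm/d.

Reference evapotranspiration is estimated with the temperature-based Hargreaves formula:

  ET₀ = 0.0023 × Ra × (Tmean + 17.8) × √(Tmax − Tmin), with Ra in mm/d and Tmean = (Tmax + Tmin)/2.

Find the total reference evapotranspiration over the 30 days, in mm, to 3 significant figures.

Tmean = (31.2 + 20.9)/2 = 26.05 °C
ET₀ = 0.0023 × 16.83 × (26.05 + 17.8) × √10.3 = 0.0023 × 16.83 × 43.85 × 3.2094 = 5.4476 mm/d
Over 30 days: 5.4476 × 30 = 163.428 mm

163 mm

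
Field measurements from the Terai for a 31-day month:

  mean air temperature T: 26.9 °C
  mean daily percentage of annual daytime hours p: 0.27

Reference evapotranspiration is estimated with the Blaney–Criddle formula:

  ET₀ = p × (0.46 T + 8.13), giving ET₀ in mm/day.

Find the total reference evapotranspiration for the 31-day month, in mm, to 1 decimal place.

171.6 mm

ET₀ = 0.27 × (0.46 × 26.9 + 8.13) = 0.27 × 20.504 = 5.5361 mm/d
Monthly total = 5.5361 × 31 = 171.619 mm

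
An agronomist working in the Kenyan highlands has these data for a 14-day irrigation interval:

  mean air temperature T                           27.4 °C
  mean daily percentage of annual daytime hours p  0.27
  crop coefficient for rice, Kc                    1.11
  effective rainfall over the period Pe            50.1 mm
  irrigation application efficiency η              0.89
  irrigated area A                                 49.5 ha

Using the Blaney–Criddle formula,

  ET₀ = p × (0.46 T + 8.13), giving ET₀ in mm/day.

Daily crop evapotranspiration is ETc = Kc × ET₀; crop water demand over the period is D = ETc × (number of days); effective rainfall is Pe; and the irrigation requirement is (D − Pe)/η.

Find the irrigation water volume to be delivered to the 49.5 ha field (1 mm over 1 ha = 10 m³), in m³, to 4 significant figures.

20520 m³

ET₀ = 0.27 × (0.46 × 27.4 + 8.13) = 0.27 × 20.734 = 5.5982 mm/d
ETc = Kc × ET₀ = 1.11 × 5.5982 = 6.2140 mm/d
Crop demand D = ETc × 14 d = 6.2140 × 14 = 86.996 mm
D − Pe = 86.996 − 50.1 = 36.896 mm
Gross irrigation = 36.896 / 0.89 = 41.456 mm
Volume = 41.456 mm × 49.5 ha × 10 = 20520.7 m³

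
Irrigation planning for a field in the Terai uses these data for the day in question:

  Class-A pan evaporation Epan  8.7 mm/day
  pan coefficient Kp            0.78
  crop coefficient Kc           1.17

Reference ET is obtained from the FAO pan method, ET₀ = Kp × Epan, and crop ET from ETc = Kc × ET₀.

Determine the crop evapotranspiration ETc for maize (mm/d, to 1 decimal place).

ET₀ = 0.78 × 8.7 = 6.7860 mm/d
ETc = Kc × ET₀ = 1.17 × 6.7860 = 7.9396 mm/d

7.9 mm/d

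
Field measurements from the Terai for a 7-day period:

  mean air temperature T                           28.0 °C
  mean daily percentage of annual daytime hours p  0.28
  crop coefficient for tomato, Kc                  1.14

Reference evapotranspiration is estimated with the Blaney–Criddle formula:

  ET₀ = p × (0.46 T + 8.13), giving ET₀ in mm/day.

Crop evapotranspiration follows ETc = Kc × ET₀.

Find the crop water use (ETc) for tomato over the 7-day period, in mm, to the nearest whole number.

47 mm

ET₀ = 0.28 × (0.46 × 28.0 + 8.13) = 0.28 × 21.010 = 5.8828 mm/d
ETc = Kc × ET₀ = 1.14 × 5.8828 = 6.7064 mm/d
Over 7 days: 6.7064 × 7 = 46.945 mm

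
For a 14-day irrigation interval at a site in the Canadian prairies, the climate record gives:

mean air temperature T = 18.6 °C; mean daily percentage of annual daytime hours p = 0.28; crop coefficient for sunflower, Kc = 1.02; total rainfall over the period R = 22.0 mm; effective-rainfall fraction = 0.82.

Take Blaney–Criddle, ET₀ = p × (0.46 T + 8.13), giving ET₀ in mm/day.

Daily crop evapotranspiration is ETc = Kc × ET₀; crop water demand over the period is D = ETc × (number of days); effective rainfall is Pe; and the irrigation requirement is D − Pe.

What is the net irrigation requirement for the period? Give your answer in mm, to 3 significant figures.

48.7 mm

ET₀ = 0.28 × (0.46 × 18.6 + 8.13) = 0.28 × 16.686 = 4.6721 mm/d
ETc = Kc × ET₀ = 1.02 × 4.6721 = 4.7655 mm/d
Crop demand D = ETc × 14 d = 4.7655 × 14 = 66.717 mm
Pe = 0.82 × 22.0 = 18.040 mm
D − Pe = 66.717 − 18.040 = 48.677 mm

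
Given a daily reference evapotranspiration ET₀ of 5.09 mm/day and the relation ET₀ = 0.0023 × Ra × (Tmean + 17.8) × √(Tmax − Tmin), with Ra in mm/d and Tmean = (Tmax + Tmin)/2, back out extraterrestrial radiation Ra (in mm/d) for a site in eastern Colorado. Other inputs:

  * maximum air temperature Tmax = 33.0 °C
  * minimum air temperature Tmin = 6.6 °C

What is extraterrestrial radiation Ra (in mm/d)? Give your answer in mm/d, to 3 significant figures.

11.5 mm/d

Tmean = 19.80 °C; √ΔT = 5.1381
Ra = ET₀ / [0.0023 × (Tmean+17.8) × √ΔT] = 5.09 / (0.0023 × 37.60 × 5.1381) = 11.455 mm/d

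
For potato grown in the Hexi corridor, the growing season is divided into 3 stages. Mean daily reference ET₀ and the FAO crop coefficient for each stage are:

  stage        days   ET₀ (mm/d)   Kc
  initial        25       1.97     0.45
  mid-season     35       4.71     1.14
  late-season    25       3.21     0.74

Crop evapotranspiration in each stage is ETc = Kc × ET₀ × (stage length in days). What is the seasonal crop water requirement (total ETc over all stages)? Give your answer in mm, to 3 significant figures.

initial: 0.45 × 1.97 × 25 = 22.16 mm
mid-season: 1.14 × 4.71 × 35 = 187.93 mm
late-season: 0.74 × 3.21 × 25 = 59.39 mm
Seasonal total = 269.48 mm

269 mm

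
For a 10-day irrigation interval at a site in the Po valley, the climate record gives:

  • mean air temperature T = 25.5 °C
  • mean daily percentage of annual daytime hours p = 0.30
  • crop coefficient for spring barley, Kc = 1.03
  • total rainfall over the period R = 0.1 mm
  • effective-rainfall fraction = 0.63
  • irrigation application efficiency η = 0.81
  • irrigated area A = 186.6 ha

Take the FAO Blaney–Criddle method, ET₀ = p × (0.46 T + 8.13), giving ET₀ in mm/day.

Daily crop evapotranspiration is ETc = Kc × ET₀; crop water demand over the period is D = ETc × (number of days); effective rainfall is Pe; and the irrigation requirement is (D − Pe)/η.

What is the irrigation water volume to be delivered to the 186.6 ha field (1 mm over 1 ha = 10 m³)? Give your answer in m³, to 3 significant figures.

ET₀ = 0.30 × (0.46 × 25.5 + 8.13) = 0.30 × 19.860 = 5.9580 mm/d
ETc = Kc × ET₀ = 1.03 × 5.9580 = 6.1367 mm/d
Crop demand D = ETc × 10 d = 6.1367 × 10 = 61.367 mm
Pe = 0.63 × 0.1 = 0.063 mm
D − Pe = 61.367 − 0.063 = 61.304 mm
Gross irrigation = 61.304 / 0.81 = 75.684 mm
Volume = 75.684 mm × 186.6 ha × 10 = 141226.3 m³

141000 m³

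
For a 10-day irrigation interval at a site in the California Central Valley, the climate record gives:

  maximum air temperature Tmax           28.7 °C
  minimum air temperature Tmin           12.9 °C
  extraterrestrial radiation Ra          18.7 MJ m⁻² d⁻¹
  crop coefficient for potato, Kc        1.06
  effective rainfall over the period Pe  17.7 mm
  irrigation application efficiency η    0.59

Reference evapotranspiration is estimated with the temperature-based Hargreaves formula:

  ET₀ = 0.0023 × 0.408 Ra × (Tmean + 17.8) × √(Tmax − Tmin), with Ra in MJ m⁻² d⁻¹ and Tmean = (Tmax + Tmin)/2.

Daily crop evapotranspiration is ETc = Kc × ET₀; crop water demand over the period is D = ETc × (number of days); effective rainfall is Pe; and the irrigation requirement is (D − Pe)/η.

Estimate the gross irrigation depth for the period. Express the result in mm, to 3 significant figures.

Tmean = (28.7 + 12.9)/2 = 20.80 °C
0.408 Ra = 0.408 × 18.7 = 7.6296 mm/d equivalent
ET₀ = 0.0023 × 7.6296 × (20.80 + 17.8) × √15.8 = 0.0023 × 7.6296 × 38.60 × 3.9749 = 2.6924 mm/d
ETc = Kc × ET₀ = 1.06 × 2.6924 = 2.8539 mm/d
Crop demand D = ETc × 10 d = 2.8539 × 10 = 28.539 mm
D − Pe = 28.539 − 17.7 = 10.839 mm
Gross irrigation = 10.839 / 0.59 = 18.371 mm

18.4 mm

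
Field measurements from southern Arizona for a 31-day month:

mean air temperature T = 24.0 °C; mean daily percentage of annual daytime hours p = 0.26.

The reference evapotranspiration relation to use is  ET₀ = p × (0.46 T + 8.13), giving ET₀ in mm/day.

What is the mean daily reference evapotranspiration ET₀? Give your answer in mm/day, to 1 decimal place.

5.0 mm/day

ET₀ = 0.26 × (0.46 × 24.0 + 8.13) = 0.26 × 19.170 = 4.9842 mm/d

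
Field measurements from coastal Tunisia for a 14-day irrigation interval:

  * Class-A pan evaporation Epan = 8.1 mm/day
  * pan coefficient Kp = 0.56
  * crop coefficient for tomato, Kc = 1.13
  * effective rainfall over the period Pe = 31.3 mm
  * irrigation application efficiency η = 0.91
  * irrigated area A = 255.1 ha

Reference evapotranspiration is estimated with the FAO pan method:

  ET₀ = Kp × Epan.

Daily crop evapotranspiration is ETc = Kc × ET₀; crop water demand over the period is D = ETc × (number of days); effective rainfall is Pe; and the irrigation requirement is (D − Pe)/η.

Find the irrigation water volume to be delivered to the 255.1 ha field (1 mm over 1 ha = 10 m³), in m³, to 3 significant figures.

113000 m³

ET₀ = 0.56 × 8.1 = 4.5360 mm/d
ETc = Kc × ET₀ = 1.13 × 4.5360 = 5.1257 mm/d
Crop demand D = ETc × 14 d = 5.1257 × 14 = 71.760 mm
D − Pe = 71.760 − 31.3 = 40.460 mm
Gross irrigation = 40.460 / 0.91 = 44.462 mm
Volume = 44.462 mm × 255.1 ha × 10 = 113422.6 m³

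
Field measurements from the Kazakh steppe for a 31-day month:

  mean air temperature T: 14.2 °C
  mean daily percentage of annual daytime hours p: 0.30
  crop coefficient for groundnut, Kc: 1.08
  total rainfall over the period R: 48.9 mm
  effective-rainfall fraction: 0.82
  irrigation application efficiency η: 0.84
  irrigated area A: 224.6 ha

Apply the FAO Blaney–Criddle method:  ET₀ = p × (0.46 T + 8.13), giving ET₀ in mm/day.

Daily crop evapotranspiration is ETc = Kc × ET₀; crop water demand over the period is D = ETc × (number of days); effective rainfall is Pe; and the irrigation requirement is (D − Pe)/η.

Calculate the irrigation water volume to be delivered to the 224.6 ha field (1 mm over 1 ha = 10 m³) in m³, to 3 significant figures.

ET₀ = 0.30 × (0.46 × 14.2 + 8.13) = 0.30 × 14.662 = 4.3986 mm/d
ETc = Kc × ET₀ = 1.08 × 4.3986 = 4.7505 mm/d
Crop demand D = ETc × 31 d = 4.7505 × 31 = 147.266 mm
Pe = 0.82 × 48.9 = 40.098 mm
D − Pe = 147.266 − 40.098 = 107.168 mm
Gross irrigation = 107.168 / 0.84 = 127.581 mm
Volume = 127.581 mm × 224.6 ha × 10 = 286546.9 m³

287000 m³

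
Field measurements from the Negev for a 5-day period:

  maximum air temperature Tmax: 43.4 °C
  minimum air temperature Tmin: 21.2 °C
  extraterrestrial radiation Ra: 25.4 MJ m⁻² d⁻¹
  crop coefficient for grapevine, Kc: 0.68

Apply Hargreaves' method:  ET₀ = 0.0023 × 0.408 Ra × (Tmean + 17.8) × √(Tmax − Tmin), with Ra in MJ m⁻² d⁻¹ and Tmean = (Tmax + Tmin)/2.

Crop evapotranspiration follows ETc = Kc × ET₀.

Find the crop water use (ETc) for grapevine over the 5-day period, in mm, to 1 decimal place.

Tmean = (43.4 + 21.2)/2 = 32.30 °C
0.408 Ra = 0.408 × 25.4 = 10.3632 mm/d equivalent
ET₀ = 0.0023 × 10.3632 × (32.30 + 17.8) × √22.2 = 0.0023 × 10.3632 × 50.10 × 4.7117 = 5.6265 mm/d
ETc = Kc × ET₀ = 0.68 × 5.6265 = 3.8260 mm/d
Over 5 days: 3.8260 × 5 = 19.130 mm

19.1 mm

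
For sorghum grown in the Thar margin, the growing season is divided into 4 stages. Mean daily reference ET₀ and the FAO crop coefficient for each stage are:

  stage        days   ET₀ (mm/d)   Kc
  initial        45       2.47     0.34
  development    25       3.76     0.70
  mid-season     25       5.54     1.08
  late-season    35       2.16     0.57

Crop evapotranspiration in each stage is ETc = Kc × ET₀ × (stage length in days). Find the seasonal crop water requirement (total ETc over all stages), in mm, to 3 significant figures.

initial: 0.34 × 2.47 × 45 = 37.79 mm
development: 0.70 × 3.76 × 25 = 65.80 mm
mid-season: 1.08 × 5.54 × 25 = 149.58 mm
late-season: 0.57 × 2.16 × 35 = 43.09 mm
Seasonal total = 296.26 mm

296 mm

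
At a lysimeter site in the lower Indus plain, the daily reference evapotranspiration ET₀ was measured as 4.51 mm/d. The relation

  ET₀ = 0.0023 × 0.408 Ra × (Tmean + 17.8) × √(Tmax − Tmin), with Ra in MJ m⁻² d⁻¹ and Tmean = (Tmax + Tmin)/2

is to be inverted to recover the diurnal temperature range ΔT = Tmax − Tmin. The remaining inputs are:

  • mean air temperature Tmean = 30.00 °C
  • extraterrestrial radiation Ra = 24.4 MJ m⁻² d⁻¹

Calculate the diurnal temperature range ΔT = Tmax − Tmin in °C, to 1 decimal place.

√ΔT = ET₀ / [0.0023 × 0.408 × Ra × (Tmean+17.8)] = 4.51 / (0.0023 × 9.9552 × 47.80) = 4.1207
ΔT = 4.1207² = 16.980 °C

17.0 °C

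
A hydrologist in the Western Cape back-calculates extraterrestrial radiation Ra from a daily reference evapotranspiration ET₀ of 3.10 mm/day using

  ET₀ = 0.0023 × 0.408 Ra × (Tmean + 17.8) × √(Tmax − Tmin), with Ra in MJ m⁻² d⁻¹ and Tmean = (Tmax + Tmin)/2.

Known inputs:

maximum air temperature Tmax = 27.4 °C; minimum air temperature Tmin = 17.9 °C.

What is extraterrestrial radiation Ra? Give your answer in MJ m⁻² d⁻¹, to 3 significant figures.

Tmean = (27.4+17.9)/2 = 22.65 °C; ΔT = 9.5
Ra = ET₀ / [0.0023 × 0.408 × (Tmean+17.8) × √ΔT]
   = 3.10 / (0.0023 × 0.408 × 40.45 × 3.0822) = 26.497 MJ m⁻² d⁻¹

26.5 MJ m⁻² d⁻¹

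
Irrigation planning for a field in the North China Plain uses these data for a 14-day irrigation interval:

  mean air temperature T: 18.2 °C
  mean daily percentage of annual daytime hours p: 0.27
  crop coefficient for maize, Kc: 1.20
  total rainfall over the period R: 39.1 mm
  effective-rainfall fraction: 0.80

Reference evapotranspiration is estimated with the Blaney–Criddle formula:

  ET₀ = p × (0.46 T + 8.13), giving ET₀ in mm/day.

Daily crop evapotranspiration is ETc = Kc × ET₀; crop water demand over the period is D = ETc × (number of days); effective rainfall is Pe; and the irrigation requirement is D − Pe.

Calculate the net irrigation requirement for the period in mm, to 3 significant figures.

ET₀ = 0.27 × (0.46 × 18.2 + 8.13) = 0.27 × 16.502 = 4.4555 mm/d
ETc = Kc × ET₀ = 1.20 × 4.4555 = 5.3466 mm/d
Crop demand D = ETc × 14 d = 5.3466 × 14 = 74.852 mm
Pe = 0.80 × 39.1 = 31.280 mm
D − Pe = 74.852 − 31.280 = 43.572 mm

43.6 mm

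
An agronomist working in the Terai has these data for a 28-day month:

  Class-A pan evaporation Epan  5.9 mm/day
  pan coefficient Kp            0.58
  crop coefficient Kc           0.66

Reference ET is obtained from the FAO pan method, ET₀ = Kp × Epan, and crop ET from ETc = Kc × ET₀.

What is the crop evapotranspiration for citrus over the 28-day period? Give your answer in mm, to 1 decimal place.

63.2 mm

ET₀ = 0.58 × 5.9 = 3.4220 mm/d
ETc = Kc × ET₀ = 0.66 × 3.4220 = 2.2585 mm/d
Over 28 days: 2.2585 × 28 = 63.238 mm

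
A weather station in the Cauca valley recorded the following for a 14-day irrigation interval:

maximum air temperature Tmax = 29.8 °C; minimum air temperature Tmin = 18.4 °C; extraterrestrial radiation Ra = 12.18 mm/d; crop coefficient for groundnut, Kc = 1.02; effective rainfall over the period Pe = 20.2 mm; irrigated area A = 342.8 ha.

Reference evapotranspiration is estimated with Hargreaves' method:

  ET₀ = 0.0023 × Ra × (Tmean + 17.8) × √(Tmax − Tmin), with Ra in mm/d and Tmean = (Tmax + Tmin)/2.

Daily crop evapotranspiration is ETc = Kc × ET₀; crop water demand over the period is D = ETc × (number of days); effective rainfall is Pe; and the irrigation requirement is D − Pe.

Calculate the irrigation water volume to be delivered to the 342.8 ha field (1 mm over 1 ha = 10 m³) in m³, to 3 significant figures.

125000 m³

Tmean = (29.8 + 18.4)/2 = 24.10 °C
ET₀ = 0.0023 × 12.18 × (24.10 + 17.8) × √11.4 = 0.0023 × 12.18 × 41.90 × 3.3764 = 3.9632 mm/d
ETc = Kc × ET₀ = 1.02 × 3.9632 = 4.0425 mm/d
Crop demand D = ETc × 14 d = 4.0425 × 14 = 56.595 mm
D − Pe = 56.595 − 20.2 = 36.395 mm
Volume = 36.395 mm × 342.8 ha × 10 = 124762.1 m³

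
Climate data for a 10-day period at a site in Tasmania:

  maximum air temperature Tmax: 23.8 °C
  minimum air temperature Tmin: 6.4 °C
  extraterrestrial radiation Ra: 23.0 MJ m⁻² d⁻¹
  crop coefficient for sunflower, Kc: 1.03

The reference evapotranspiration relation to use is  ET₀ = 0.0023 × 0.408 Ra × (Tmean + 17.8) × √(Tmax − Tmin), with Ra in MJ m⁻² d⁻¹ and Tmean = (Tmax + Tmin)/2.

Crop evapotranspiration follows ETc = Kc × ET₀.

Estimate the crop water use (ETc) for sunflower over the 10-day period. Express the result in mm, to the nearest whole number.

Tmean = (23.8 + 6.4)/2 = 15.10 °C
0.408 Ra = 0.408 × 23.0 = 9.3840 mm/d equivalent
ET₀ = 0.0023 × 9.3840 × (15.10 + 17.8) × √17.4 = 0.0023 × 9.3840 × 32.90 × 4.1713 = 2.9620 mm/d
ETc = Kc × ET₀ = 1.03 × 2.9620 = 3.0509 mm/d
Over 10 days: 3.0509 × 10 = 30.509 mm

31 mm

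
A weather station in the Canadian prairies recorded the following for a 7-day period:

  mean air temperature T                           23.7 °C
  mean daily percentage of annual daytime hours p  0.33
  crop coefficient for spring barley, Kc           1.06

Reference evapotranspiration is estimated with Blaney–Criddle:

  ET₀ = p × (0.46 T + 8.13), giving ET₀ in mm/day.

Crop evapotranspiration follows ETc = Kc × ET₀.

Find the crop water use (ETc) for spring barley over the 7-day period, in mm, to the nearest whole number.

ET₀ = 0.33 × (0.46 × 23.7 + 8.13) = 0.33 × 19.032 = 6.2806 mm/d
ETc = Kc × ET₀ = 1.06 × 6.2806 = 6.6574 mm/d
Over 7 days: 6.6574 × 7 = 46.602 mm

47 mm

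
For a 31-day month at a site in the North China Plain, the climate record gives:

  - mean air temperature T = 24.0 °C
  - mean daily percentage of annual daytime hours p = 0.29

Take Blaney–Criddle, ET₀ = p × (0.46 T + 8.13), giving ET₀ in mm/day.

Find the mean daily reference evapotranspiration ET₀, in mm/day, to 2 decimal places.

5.56 mm/day

ET₀ = 0.29 × (0.46 × 24.0 + 8.13) = 0.29 × 19.170 = 5.5593 mm/d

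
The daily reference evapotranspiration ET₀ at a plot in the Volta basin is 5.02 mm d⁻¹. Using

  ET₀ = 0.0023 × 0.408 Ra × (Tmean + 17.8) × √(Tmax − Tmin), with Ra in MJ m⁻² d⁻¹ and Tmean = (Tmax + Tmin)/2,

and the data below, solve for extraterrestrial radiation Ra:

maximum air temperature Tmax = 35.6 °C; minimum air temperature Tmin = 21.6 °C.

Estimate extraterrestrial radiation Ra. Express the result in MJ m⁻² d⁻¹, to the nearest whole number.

31 MJ m⁻² d⁻¹

Tmean = (35.6+21.6)/2 = 28.60 °C; ΔT = 14.0
Ra = ET₀ / [0.0023 × 0.408 × (Tmean+17.8) × √ΔT]
   = 5.02 / (0.0023 × 0.408 × 46.40 × 3.7417) = 30.813 MJ m⁻² d⁻¹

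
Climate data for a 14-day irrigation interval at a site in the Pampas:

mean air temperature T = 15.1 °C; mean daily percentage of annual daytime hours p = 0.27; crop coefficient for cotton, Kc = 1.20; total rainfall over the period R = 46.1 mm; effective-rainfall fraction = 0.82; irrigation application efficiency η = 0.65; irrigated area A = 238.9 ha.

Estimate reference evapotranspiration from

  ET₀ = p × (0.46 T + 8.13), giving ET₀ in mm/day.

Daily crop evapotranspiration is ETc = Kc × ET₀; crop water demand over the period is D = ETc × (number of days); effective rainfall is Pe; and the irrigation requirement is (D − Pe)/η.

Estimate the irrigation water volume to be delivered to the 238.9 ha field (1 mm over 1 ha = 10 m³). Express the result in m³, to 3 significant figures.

112000 m³

ET₀ = 0.27 × (0.46 × 15.1 + 8.13) = 0.27 × 15.076 = 4.0705 mm/d
ETc = Kc × ET₀ = 1.20 × 4.0705 = 4.8846 mm/d
Crop demand D = ETc × 14 d = 4.8846 × 14 = 68.384 mm
Pe = 0.82 × 46.1 = 37.802 mm
D − Pe = 68.384 − 37.802 = 30.582 mm
Gross irrigation = 30.582 / 0.65 = 47.049 mm
Volume = 47.049 mm × 238.9 ha × 10 = 112400.1 m³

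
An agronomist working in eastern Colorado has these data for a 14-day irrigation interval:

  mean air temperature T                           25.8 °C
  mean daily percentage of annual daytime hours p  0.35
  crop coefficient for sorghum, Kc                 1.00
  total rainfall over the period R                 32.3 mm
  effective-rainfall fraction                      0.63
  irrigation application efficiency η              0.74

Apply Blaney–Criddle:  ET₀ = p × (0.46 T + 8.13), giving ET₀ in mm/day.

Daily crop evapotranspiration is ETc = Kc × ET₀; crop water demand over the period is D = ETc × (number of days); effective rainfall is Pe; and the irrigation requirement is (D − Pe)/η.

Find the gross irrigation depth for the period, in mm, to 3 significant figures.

105 mm

ET₀ = 0.35 × (0.46 × 25.8 + 8.13) = 0.35 × 19.998 = 6.9993 mm/d
ETc = Kc × ET₀ = 1.00 × 6.9993 = 6.9993 mm/d
Crop demand D = ETc × 14 d = 6.9993 × 14 = 97.990 mm
Pe = 0.63 × 32.3 = 20.349 mm
D − Pe = 97.990 − 20.349 = 77.641 mm
Gross irrigation = 77.641 / 0.74 = 104.920 mm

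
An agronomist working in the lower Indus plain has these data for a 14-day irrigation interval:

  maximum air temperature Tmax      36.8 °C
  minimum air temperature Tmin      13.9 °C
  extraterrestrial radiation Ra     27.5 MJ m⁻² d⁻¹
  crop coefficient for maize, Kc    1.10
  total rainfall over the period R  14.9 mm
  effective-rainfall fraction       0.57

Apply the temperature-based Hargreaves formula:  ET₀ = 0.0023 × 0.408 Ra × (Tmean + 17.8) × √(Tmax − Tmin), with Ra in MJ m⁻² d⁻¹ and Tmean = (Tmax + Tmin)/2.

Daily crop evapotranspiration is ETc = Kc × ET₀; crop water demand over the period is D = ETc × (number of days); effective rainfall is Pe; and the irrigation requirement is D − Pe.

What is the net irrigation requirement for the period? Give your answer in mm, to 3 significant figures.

Tmean = (36.8 + 13.9)/2 = 25.35 °C
0.408 Ra = 0.408 × 27.5 = 11.2200 mm/d equivalent
ET₀ = 0.0023 × 11.2200 × (25.35 + 17.8) × √22.9 = 0.0023 × 11.2200 × 43.15 × 4.7854 = 5.3287 mm/d
ETc = Kc × ET₀ = 1.10 × 5.3287 = 5.8616 mm/d
Crop demand D = ETc × 14 d = 5.8616 × 14 = 82.062 mm
Pe = 0.57 × 14.9 = 8.493 mm
D − Pe = 82.062 − 8.493 = 73.569 mm

73.6 mm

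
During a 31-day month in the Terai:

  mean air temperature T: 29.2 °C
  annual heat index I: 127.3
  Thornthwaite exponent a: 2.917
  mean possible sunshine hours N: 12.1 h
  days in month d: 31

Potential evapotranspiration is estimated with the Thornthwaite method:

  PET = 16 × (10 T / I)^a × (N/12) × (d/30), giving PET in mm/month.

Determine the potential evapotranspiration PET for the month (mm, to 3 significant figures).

10T/I = 10 × 29.2 / 127.3 = 2.2938
(10T/I)^a = 2.2938^2.917 = 11.2652
Uncorrected PET = 16 × 11.2652 = 180.243 mm
Correction = (N/12)(d/30) = (12.1/12)(31/30) = 1.0419
PET = 180.243 × 1.0419 = 187.795 mm/month

188 mm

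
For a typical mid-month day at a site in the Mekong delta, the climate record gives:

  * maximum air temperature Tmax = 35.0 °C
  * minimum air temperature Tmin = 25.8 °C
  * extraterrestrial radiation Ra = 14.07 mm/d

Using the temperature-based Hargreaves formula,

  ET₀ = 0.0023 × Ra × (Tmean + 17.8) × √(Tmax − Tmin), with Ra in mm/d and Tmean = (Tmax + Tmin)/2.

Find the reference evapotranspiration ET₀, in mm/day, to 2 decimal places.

Tmean = (35.0 + 25.8)/2 = 30.40 °C
ET₀ = 0.0023 × 14.07 × (30.40 + 17.8) × √9.2 = 0.0023 × 14.07 × 48.20 × 3.0332 = 4.7312 mm/d

4.73 mm/day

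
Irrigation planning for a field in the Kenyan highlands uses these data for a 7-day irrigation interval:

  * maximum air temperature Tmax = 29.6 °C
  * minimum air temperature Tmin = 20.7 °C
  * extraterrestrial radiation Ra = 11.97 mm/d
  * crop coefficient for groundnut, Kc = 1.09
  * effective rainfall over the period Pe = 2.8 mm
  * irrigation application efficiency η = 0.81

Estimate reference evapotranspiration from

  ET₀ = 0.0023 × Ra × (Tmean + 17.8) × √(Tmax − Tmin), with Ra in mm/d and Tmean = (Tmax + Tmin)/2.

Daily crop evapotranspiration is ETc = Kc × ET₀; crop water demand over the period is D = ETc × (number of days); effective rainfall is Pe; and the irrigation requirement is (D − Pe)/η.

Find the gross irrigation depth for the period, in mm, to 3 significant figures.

Tmean = (29.6 + 20.7)/2 = 25.15 °C
ET₀ = 0.0023 × 11.97 × (25.15 + 17.8) × √8.9 = 0.0023 × 11.97 × 42.95 × 2.9833 = 3.5276 mm/d
ETc = Kc × ET₀ = 1.09 × 3.5276 = 3.8451 mm/d
Crop demand D = ETc × 7 d = 3.8451 × 7 = 26.916 mm
D − Pe = 26.916 − 2.8 = 24.116 mm
Gross irrigation = 24.116 / 0.81 = 29.773 mm

29.8 mm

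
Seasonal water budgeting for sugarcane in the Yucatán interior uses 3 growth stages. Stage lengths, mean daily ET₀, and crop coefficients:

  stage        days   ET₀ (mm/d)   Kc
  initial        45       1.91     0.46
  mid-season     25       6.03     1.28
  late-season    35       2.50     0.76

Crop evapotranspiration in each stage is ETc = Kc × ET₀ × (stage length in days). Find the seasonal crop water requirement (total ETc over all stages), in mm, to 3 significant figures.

299 mm

initial: 0.46 × 1.91 × 45 = 39.54 mm
mid-season: 1.28 × 6.03 × 25 = 192.96 mm
late-season: 0.76 × 2.50 × 35 = 66.50 mm
Seasonal total = 299.00 mm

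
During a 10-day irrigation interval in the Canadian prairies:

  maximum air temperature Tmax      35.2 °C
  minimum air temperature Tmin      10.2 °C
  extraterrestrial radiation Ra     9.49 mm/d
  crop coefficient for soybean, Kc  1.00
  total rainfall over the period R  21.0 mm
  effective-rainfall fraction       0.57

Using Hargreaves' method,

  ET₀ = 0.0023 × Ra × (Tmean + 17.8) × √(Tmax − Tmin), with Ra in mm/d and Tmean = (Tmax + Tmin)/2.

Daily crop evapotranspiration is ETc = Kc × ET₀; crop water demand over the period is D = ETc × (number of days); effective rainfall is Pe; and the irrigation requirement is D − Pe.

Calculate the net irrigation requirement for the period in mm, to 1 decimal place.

32.2 mm

Tmean = (35.2 + 10.2)/2 = 22.70 °C
ET₀ = 0.0023 × 9.49 × (22.70 + 17.8) × √25.0 = 0.0023 × 9.49 × 40.50 × 5.0000 = 4.4200 mm/d
ETc = Kc × ET₀ = 1.00 × 4.4200 = 4.4200 mm/d
Crop demand D = ETc × 10 d = 4.4200 × 10 = 44.200 mm
Pe = 0.57 × 21.0 = 11.970 mm
D − Pe = 44.200 − 11.970 = 32.230 mm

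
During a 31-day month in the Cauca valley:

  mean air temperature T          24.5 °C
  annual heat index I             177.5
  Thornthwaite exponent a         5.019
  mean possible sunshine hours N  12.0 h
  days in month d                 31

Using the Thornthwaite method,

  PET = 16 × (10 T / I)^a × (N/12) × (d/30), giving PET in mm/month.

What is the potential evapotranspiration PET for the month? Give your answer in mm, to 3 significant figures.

83.3 mm

10T/I = 10 × 24.5 / 177.5 = 1.3803
(10T/I)^a = 1.3803^5.019 = 5.0411
Uncorrected PET = 16 × 5.0411 = 80.658 mm
Correction = (N/12)(d/30) = (12.0/12)(31/30) = 1.0333
PET = 80.658 × 1.0333 = 83.344 mm/month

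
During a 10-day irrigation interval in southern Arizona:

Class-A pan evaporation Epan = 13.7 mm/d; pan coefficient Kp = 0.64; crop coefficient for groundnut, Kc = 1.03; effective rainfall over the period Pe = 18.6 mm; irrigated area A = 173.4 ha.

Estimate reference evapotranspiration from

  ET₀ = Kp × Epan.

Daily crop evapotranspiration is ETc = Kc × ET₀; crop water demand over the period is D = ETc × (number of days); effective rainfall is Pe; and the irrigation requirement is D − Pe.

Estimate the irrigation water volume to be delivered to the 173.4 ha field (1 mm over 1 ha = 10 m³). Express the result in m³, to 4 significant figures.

124300 m³

ET₀ = 0.64 × 13.7 = 8.7680 mm/d
ETc = Kc × ET₀ = 1.03 × 8.7680 = 9.0310 mm/d
Crop demand D = ETc × 10 d = 9.0310 × 10 = 90.310 mm
D − Pe = 90.310 − 18.6 = 71.710 mm
Volume = 71.710 mm × 173.4 ha × 10 = 124345.1 m³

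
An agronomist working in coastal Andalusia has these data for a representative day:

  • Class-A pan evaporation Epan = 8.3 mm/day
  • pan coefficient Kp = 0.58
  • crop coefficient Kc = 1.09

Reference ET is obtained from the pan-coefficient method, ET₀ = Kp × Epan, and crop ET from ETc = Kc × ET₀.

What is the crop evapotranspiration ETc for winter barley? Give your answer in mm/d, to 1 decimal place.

5.2 mm/d

ET₀ = 0.58 × 8.3 = 4.8140 mm/d
ETc = Kc × ET₀ = 1.09 × 4.8140 = 5.2473 mm/d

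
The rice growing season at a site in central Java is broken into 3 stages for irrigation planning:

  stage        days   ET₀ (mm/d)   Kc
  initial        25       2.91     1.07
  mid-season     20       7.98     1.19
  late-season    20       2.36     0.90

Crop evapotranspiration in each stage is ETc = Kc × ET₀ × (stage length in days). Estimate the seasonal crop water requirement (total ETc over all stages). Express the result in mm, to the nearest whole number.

310 mm

initial: 1.07 × 2.91 × 25 = 77.84 mm
mid-season: 1.19 × 7.98 × 20 = 189.92 mm
late-season: 0.90 × 2.36 × 20 = 42.48 mm
Seasonal total = 310.24 mm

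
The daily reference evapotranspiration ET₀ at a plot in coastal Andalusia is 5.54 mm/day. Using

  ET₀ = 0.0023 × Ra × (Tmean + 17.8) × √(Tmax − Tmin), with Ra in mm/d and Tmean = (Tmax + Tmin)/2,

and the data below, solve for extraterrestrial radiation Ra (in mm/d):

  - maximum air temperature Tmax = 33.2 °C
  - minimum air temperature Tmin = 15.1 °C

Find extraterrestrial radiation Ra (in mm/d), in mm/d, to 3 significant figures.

Tmean = 24.15 °C; √ΔT = 4.2544
Ra = ET₀ / [0.0023 × (Tmean+17.8) × √ΔT] = 5.54 / (0.0023 × 41.95 × 4.2544) = 13.496 mm/d

13.5 mm/d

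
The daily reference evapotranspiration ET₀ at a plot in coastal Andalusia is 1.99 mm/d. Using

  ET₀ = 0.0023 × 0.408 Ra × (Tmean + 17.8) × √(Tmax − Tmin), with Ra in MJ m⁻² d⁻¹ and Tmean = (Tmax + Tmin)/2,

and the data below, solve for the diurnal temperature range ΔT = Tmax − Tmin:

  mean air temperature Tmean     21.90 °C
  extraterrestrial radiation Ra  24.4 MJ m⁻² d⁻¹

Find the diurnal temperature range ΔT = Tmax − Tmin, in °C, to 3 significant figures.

4.79 °C

√ΔT = ET₀ / [0.0023 × 0.408 × Ra × (Tmean+17.8)] = 1.99 / (0.0023 × 9.9552 × 39.70) = 2.1892
ΔT = 2.1892² = 4.793 °C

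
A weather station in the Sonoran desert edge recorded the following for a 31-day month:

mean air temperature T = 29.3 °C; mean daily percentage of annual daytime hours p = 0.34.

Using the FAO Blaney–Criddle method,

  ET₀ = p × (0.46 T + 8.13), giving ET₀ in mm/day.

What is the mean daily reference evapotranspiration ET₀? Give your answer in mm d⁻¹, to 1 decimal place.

ET₀ = 0.34 × (0.46 × 29.3 + 8.13) = 0.34 × 21.608 = 7.3467 mm/d

7.3 mm d⁻¹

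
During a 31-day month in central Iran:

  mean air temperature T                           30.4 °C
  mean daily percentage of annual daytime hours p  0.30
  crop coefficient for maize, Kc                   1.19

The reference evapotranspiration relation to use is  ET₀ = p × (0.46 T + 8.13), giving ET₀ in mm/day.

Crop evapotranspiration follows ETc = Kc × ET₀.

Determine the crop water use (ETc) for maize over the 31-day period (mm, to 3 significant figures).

ET₀ = 0.30 × (0.46 × 30.4 + 8.13) = 0.30 × 22.114 = 6.6342 mm/d
ETc = Kc × ET₀ = 1.19 × 6.6342 = 7.8947 mm/d
Over 31 days: 7.8947 × 31 = 244.736 mm

245 mm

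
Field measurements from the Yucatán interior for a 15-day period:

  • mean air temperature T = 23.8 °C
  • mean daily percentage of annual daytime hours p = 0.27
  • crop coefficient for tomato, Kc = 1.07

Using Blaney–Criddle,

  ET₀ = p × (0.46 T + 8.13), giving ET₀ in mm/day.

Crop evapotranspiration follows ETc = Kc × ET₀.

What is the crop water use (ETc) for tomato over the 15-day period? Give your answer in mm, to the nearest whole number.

83 mm

ET₀ = 0.27 × (0.46 × 23.8 + 8.13) = 0.27 × 19.078 = 5.1511 mm/d
ETc = Kc × ET₀ = 1.07 × 5.1511 = 5.5117 mm/d
Over 15 days: 5.5117 × 15 = 82.676 mm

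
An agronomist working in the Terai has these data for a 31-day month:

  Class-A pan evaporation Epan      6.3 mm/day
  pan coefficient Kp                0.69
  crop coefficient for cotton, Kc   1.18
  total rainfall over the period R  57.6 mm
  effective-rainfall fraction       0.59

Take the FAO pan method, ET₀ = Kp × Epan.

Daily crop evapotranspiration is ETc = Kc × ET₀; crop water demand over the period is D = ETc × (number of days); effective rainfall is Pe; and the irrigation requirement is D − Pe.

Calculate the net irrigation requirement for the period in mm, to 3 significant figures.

ET₀ = 0.69 × 6.3 = 4.3470 mm/d
ETc = Kc × ET₀ = 1.18 × 4.3470 = 5.1295 mm/d
Crop demand D = ETc × 31 d = 5.1295 × 31 = 159.015 mm
Pe = 0.59 × 57.6 = 33.984 mm
D − Pe = 159.015 − 33.984 = 125.031 mm

125 mm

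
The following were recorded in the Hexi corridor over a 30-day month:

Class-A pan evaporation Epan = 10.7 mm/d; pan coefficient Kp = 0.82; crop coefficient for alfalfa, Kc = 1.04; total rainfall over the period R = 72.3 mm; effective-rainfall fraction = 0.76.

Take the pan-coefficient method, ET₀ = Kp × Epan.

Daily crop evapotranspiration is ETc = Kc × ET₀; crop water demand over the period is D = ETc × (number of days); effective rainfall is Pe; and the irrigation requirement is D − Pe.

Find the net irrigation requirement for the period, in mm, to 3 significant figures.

219 mm

ET₀ = 0.82 × 10.7 = 8.7740 mm/d
ETc = Kc × ET₀ = 1.04 × 8.7740 = 9.1250 mm/d
Crop demand D = ETc × 30 d = 9.1250 × 30 = 273.750 mm
Pe = 0.76 × 72.3 = 54.948 mm
D − Pe = 273.750 − 54.948 = 218.802 mm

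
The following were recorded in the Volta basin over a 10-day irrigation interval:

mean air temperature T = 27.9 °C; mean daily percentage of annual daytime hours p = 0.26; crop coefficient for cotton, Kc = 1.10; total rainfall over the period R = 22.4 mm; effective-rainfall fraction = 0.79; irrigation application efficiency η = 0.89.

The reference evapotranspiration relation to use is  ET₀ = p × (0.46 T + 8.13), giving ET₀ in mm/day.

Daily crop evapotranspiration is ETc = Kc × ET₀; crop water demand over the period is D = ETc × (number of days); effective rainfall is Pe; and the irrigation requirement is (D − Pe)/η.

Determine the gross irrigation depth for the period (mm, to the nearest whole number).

ET₀ = 0.26 × (0.46 × 27.9 + 8.13) = 0.26 × 20.964 = 5.4506 mm/d
ETc = Kc × ET₀ = 1.10 × 5.4506 = 5.9957 mm/d
Crop demand D = ETc × 10 d = 5.9957 × 10 = 59.957 mm
Pe = 0.79 × 22.4 = 17.696 mm
D − Pe = 59.957 − 17.696 = 42.261 mm
Gross irrigation = 42.261 / 0.89 = 47.484 mm

47 mm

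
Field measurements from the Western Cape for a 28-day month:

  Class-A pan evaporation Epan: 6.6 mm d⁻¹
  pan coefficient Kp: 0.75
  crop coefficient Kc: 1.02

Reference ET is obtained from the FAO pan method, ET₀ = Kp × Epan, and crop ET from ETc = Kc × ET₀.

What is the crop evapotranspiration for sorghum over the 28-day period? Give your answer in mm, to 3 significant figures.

141 mm

ET₀ = 0.75 × 6.6 = 4.9500 mm/d
ETc = Kc × ET₀ = 1.02 × 4.9500 = 5.0490 mm/d
Over 28 days: 5.0490 × 28 = 141.372 mm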